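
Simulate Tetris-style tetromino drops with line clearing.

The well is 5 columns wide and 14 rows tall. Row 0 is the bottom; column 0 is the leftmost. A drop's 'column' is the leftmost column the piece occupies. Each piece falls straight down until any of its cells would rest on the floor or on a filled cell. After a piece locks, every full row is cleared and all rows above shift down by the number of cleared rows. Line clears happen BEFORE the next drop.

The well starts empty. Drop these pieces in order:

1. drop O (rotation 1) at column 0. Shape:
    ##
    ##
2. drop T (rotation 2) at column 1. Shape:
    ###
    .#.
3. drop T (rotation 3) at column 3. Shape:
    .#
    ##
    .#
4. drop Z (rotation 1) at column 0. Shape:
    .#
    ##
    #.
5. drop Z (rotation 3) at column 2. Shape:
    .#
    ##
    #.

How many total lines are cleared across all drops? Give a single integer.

Answer: 2

Derivation:
Drop 1: O rot1 at col 0 lands with bottom-row=0; cleared 0 line(s) (total 0); column heights now [2 2 0 0 0], max=2
Drop 2: T rot2 at col 1 lands with bottom-row=1; cleared 0 line(s) (total 0); column heights now [2 3 3 3 0], max=3
Drop 3: T rot3 at col 3 lands with bottom-row=2; cleared 0 line(s) (total 0); column heights now [2 3 3 4 5], max=5
Drop 4: Z rot1 at col 0 lands with bottom-row=2; cleared 1 line(s) (total 1); column heights now [3 4 2 3 4], max=4
Drop 5: Z rot3 at col 2 lands with bottom-row=2; cleared 1 line(s) (total 2); column heights now [2 3 3 4 3], max=4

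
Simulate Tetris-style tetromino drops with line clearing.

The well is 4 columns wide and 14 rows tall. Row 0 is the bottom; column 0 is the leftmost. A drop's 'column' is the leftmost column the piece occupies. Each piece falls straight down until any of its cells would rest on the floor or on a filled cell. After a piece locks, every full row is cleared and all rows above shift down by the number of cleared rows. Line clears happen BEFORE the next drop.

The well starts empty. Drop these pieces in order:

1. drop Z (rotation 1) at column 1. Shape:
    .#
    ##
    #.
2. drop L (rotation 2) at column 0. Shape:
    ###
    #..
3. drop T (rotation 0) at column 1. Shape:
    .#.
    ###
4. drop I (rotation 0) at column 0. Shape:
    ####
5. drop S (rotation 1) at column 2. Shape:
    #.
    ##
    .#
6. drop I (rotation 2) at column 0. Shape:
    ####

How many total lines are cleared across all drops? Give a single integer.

Answer: 2

Derivation:
Drop 1: Z rot1 at col 1 lands with bottom-row=0; cleared 0 line(s) (total 0); column heights now [0 2 3 0], max=3
Drop 2: L rot2 at col 0 lands with bottom-row=2; cleared 0 line(s) (total 0); column heights now [4 4 4 0], max=4
Drop 3: T rot0 at col 1 lands with bottom-row=4; cleared 0 line(s) (total 0); column heights now [4 5 6 5], max=6
Drop 4: I rot0 at col 0 lands with bottom-row=6; cleared 1 line(s) (total 1); column heights now [4 5 6 5], max=6
Drop 5: S rot1 at col 2 lands with bottom-row=5; cleared 0 line(s) (total 1); column heights now [4 5 8 7], max=8
Drop 6: I rot2 at col 0 lands with bottom-row=8; cleared 1 line(s) (total 2); column heights now [4 5 8 7], max=8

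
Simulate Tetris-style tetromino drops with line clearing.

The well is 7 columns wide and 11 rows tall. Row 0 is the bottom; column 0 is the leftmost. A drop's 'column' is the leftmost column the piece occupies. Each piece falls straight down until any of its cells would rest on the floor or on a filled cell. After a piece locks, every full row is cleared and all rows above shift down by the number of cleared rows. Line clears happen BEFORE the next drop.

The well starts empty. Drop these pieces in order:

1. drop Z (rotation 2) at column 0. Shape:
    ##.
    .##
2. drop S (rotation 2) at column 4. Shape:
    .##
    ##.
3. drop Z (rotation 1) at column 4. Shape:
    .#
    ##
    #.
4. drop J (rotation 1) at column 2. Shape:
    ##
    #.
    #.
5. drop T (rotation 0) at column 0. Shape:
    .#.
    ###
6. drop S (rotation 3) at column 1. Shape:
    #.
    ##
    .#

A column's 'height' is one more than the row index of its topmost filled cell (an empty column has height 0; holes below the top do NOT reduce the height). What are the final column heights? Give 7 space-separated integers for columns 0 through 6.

Drop 1: Z rot2 at col 0 lands with bottom-row=0; cleared 0 line(s) (total 0); column heights now [2 2 1 0 0 0 0], max=2
Drop 2: S rot2 at col 4 lands with bottom-row=0; cleared 0 line(s) (total 0); column heights now [2 2 1 0 1 2 2], max=2
Drop 3: Z rot1 at col 4 lands with bottom-row=1; cleared 0 line(s) (total 0); column heights now [2 2 1 0 3 4 2], max=4
Drop 4: J rot1 at col 2 lands with bottom-row=1; cleared 0 line(s) (total 0); column heights now [2 2 4 4 3 4 2], max=4
Drop 5: T rot0 at col 0 lands with bottom-row=4; cleared 0 line(s) (total 0); column heights now [5 6 5 4 3 4 2], max=6
Drop 6: S rot3 at col 1 lands with bottom-row=5; cleared 0 line(s) (total 0); column heights now [5 8 7 4 3 4 2], max=8

Answer: 5 8 7 4 3 4 2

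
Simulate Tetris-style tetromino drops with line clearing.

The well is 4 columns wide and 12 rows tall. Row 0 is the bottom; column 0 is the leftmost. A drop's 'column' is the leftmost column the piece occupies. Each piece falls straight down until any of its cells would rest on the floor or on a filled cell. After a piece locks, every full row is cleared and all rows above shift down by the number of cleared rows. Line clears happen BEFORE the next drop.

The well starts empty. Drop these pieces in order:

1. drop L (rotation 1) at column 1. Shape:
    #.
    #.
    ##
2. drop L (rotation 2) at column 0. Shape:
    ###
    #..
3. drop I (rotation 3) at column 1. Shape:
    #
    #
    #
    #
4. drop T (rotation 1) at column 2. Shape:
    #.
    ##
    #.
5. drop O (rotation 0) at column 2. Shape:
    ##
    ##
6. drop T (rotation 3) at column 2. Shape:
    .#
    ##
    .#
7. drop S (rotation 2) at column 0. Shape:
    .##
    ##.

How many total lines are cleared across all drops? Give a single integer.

Drop 1: L rot1 at col 1 lands with bottom-row=0; cleared 0 line(s) (total 0); column heights now [0 3 1 0], max=3
Drop 2: L rot2 at col 0 lands with bottom-row=2; cleared 0 line(s) (total 0); column heights now [4 4 4 0], max=4
Drop 3: I rot3 at col 1 lands with bottom-row=4; cleared 0 line(s) (total 0); column heights now [4 8 4 0], max=8
Drop 4: T rot1 at col 2 lands with bottom-row=4; cleared 0 line(s) (total 0); column heights now [4 8 7 6], max=8
Drop 5: O rot0 at col 2 lands with bottom-row=7; cleared 0 line(s) (total 0); column heights now [4 8 9 9], max=9
Drop 6: T rot3 at col 2 lands with bottom-row=9; cleared 0 line(s) (total 0); column heights now [4 8 11 12], max=12
Drop 7: S rot2 at col 0 lands with bottom-row=10; cleared 1 line(s) (total 1); column heights now [4 11 11 11], max=11

Answer: 1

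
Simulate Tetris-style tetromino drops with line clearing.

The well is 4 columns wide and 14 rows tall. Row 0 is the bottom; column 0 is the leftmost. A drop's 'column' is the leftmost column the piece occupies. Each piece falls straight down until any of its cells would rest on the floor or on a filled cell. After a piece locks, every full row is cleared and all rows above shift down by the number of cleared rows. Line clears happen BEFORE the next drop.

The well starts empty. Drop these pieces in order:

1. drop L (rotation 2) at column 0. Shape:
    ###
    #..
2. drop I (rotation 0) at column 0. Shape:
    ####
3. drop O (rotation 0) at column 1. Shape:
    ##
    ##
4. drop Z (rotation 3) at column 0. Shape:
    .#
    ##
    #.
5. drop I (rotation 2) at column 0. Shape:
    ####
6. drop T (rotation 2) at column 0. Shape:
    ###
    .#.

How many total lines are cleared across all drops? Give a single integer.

Drop 1: L rot2 at col 0 lands with bottom-row=0; cleared 0 line(s) (total 0); column heights now [2 2 2 0], max=2
Drop 2: I rot0 at col 0 lands with bottom-row=2; cleared 1 line(s) (total 1); column heights now [2 2 2 0], max=2
Drop 3: O rot0 at col 1 lands with bottom-row=2; cleared 0 line(s) (total 1); column heights now [2 4 4 0], max=4
Drop 4: Z rot3 at col 0 lands with bottom-row=3; cleared 0 line(s) (total 1); column heights now [5 6 4 0], max=6
Drop 5: I rot2 at col 0 lands with bottom-row=6; cleared 1 line(s) (total 2); column heights now [5 6 4 0], max=6
Drop 6: T rot2 at col 0 lands with bottom-row=6; cleared 0 line(s) (total 2); column heights now [8 8 8 0], max=8

Answer: 2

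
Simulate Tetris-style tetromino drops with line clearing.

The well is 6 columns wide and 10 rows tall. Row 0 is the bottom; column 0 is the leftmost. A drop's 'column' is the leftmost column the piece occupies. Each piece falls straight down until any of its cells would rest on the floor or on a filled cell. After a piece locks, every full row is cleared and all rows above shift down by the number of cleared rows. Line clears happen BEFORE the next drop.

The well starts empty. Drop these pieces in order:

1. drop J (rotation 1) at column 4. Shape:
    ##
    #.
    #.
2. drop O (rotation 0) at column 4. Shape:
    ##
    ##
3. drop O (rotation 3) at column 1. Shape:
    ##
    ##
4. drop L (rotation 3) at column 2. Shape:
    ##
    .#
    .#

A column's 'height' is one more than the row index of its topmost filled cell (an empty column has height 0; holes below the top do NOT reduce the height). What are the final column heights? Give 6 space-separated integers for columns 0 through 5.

Answer: 0 2 3 3 5 5

Derivation:
Drop 1: J rot1 at col 4 lands with bottom-row=0; cleared 0 line(s) (total 0); column heights now [0 0 0 0 3 3], max=3
Drop 2: O rot0 at col 4 lands with bottom-row=3; cleared 0 line(s) (total 0); column heights now [0 0 0 0 5 5], max=5
Drop 3: O rot3 at col 1 lands with bottom-row=0; cleared 0 line(s) (total 0); column heights now [0 2 2 0 5 5], max=5
Drop 4: L rot3 at col 2 lands with bottom-row=0; cleared 0 line(s) (total 0); column heights now [0 2 3 3 5 5], max=5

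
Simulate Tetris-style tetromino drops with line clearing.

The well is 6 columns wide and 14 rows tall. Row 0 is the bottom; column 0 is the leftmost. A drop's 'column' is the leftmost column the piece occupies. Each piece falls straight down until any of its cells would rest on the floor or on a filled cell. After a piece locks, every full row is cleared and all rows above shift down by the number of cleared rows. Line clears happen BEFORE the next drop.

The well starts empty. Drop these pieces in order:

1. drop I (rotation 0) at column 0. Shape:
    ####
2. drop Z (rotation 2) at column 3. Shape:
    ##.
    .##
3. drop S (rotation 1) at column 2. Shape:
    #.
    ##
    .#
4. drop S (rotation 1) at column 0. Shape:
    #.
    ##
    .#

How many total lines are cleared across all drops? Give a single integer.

Drop 1: I rot0 at col 0 lands with bottom-row=0; cleared 0 line(s) (total 0); column heights now [1 1 1 1 0 0], max=1
Drop 2: Z rot2 at col 3 lands with bottom-row=0; cleared 1 line(s) (total 1); column heights now [0 0 0 1 1 0], max=1
Drop 3: S rot1 at col 2 lands with bottom-row=1; cleared 0 line(s) (total 1); column heights now [0 0 4 3 1 0], max=4
Drop 4: S rot1 at col 0 lands with bottom-row=0; cleared 0 line(s) (total 1); column heights now [3 2 4 3 1 0], max=4

Answer: 1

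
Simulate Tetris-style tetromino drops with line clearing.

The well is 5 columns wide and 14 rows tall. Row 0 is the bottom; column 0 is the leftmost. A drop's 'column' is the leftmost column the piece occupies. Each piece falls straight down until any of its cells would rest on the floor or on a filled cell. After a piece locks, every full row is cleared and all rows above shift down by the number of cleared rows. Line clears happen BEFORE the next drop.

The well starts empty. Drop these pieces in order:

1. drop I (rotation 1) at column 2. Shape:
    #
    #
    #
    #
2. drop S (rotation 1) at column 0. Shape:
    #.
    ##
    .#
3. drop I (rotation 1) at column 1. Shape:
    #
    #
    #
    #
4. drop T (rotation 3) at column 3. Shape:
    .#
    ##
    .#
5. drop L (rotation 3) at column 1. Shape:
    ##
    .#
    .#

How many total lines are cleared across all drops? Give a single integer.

Drop 1: I rot1 at col 2 lands with bottom-row=0; cleared 0 line(s) (total 0); column heights now [0 0 4 0 0], max=4
Drop 2: S rot1 at col 0 lands with bottom-row=0; cleared 0 line(s) (total 0); column heights now [3 2 4 0 0], max=4
Drop 3: I rot1 at col 1 lands with bottom-row=2; cleared 0 line(s) (total 0); column heights now [3 6 4 0 0], max=6
Drop 4: T rot3 at col 3 lands with bottom-row=0; cleared 1 line(s) (total 1); column heights now [2 5 3 0 2], max=5
Drop 5: L rot3 at col 1 lands with bottom-row=3; cleared 0 line(s) (total 1); column heights now [2 6 6 0 2], max=6

Answer: 1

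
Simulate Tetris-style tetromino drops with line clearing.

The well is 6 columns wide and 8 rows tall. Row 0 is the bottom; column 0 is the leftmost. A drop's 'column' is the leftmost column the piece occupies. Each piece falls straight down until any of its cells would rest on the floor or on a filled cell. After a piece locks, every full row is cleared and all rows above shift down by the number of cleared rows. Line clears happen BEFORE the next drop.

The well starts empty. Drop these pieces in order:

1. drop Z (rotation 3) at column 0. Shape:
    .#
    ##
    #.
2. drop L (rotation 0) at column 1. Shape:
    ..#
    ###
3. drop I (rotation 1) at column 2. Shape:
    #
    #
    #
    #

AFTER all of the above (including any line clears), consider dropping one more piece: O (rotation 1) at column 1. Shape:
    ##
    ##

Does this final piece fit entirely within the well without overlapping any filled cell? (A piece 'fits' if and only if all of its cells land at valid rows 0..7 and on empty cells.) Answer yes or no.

Answer: no

Derivation:
Drop 1: Z rot3 at col 0 lands with bottom-row=0; cleared 0 line(s) (total 0); column heights now [2 3 0 0 0 0], max=3
Drop 2: L rot0 at col 1 lands with bottom-row=3; cleared 0 line(s) (total 0); column heights now [2 4 4 5 0 0], max=5
Drop 3: I rot1 at col 2 lands with bottom-row=4; cleared 0 line(s) (total 0); column heights now [2 4 8 5 0 0], max=8
Test piece O rot1 at col 1 (width 2): heights before test = [2 4 8 5 0 0]; fits = False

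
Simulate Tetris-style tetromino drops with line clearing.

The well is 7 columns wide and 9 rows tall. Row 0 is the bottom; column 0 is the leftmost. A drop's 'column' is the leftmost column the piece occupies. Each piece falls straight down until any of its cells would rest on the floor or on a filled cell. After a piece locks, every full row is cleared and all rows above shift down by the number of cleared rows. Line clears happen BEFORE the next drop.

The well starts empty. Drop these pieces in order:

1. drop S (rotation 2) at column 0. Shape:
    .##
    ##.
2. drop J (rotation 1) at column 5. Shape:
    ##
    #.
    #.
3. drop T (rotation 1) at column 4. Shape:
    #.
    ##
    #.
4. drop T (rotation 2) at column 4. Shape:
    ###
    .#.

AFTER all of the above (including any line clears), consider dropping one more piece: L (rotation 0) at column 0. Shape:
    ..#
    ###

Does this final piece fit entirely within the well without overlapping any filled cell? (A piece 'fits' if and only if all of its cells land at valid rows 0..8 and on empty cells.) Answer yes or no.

Drop 1: S rot2 at col 0 lands with bottom-row=0; cleared 0 line(s) (total 0); column heights now [1 2 2 0 0 0 0], max=2
Drop 2: J rot1 at col 5 lands with bottom-row=0; cleared 0 line(s) (total 0); column heights now [1 2 2 0 0 3 3], max=3
Drop 3: T rot1 at col 4 lands with bottom-row=2; cleared 0 line(s) (total 0); column heights now [1 2 2 0 5 4 3], max=5
Drop 4: T rot2 at col 4 lands with bottom-row=4; cleared 0 line(s) (total 0); column heights now [1 2 2 0 6 6 6], max=6
Test piece L rot0 at col 0 (width 3): heights before test = [1 2 2 0 6 6 6]; fits = True

Answer: yes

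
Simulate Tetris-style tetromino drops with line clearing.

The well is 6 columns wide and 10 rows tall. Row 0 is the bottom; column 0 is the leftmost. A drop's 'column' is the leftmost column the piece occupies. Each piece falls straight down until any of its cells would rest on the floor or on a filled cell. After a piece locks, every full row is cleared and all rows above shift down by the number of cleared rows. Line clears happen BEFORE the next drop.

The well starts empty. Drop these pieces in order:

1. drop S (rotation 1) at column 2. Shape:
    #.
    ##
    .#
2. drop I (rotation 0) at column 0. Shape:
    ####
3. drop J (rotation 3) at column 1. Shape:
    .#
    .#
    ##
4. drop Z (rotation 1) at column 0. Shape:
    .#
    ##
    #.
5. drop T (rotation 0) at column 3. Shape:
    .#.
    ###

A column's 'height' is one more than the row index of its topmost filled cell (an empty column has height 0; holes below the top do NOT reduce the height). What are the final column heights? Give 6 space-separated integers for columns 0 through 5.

Answer: 5 6 6 4 5 0

Derivation:
Drop 1: S rot1 at col 2 lands with bottom-row=0; cleared 0 line(s) (total 0); column heights now [0 0 3 2 0 0], max=3
Drop 2: I rot0 at col 0 lands with bottom-row=3; cleared 0 line(s) (total 0); column heights now [4 4 4 4 0 0], max=4
Drop 3: J rot3 at col 1 lands with bottom-row=4; cleared 0 line(s) (total 0); column heights now [4 5 7 4 0 0], max=7
Drop 4: Z rot1 at col 0 lands with bottom-row=4; cleared 0 line(s) (total 0); column heights now [6 7 7 4 0 0], max=7
Drop 5: T rot0 at col 3 lands with bottom-row=4; cleared 1 line(s) (total 1); column heights now [5 6 6 4 5 0], max=6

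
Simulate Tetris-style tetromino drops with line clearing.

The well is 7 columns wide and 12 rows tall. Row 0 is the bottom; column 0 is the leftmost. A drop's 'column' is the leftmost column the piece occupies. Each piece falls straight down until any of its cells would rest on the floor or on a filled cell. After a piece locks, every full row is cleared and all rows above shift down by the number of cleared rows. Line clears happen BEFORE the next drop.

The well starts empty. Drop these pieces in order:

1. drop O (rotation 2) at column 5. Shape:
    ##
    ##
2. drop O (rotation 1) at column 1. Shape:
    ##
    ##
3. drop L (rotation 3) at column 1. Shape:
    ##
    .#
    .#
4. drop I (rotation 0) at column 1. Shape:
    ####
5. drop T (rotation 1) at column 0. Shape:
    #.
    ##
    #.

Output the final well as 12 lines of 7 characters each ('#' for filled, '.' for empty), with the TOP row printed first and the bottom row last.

Answer: .......
.......
.......
.......
#......
##.....
#####..
.##....
..#....
..#....
.##..##
.##..##

Derivation:
Drop 1: O rot2 at col 5 lands with bottom-row=0; cleared 0 line(s) (total 0); column heights now [0 0 0 0 0 2 2], max=2
Drop 2: O rot1 at col 1 lands with bottom-row=0; cleared 0 line(s) (total 0); column heights now [0 2 2 0 0 2 2], max=2
Drop 3: L rot3 at col 1 lands with bottom-row=2; cleared 0 line(s) (total 0); column heights now [0 5 5 0 0 2 2], max=5
Drop 4: I rot0 at col 1 lands with bottom-row=5; cleared 0 line(s) (total 0); column heights now [0 6 6 6 6 2 2], max=6
Drop 5: T rot1 at col 0 lands with bottom-row=5; cleared 0 line(s) (total 0); column heights now [8 7 6 6 6 2 2], max=8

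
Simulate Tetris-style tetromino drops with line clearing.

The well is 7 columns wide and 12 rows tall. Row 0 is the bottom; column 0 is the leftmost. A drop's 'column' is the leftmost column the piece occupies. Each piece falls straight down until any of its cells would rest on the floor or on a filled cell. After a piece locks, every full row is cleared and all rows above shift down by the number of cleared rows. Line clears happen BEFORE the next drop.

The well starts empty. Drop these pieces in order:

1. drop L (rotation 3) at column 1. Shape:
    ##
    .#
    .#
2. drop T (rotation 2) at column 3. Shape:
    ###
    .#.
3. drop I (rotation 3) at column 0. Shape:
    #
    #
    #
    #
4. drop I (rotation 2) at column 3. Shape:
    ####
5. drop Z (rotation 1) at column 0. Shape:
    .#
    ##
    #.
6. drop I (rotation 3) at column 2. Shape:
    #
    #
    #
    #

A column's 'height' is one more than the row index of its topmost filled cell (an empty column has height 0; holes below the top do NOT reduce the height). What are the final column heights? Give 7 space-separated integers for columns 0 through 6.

Answer: 5 6 6 2 2 2 0

Derivation:
Drop 1: L rot3 at col 1 lands with bottom-row=0; cleared 0 line(s) (total 0); column heights now [0 3 3 0 0 0 0], max=3
Drop 2: T rot2 at col 3 lands with bottom-row=0; cleared 0 line(s) (total 0); column heights now [0 3 3 2 2 2 0], max=3
Drop 3: I rot3 at col 0 lands with bottom-row=0; cleared 0 line(s) (total 0); column heights now [4 3 3 2 2 2 0], max=4
Drop 4: I rot2 at col 3 lands with bottom-row=2; cleared 1 line(s) (total 1); column heights now [3 0 2 2 2 2 0], max=3
Drop 5: Z rot1 at col 0 lands with bottom-row=3; cleared 0 line(s) (total 1); column heights now [5 6 2 2 2 2 0], max=6
Drop 6: I rot3 at col 2 lands with bottom-row=2; cleared 0 line(s) (total 1); column heights now [5 6 6 2 2 2 0], max=6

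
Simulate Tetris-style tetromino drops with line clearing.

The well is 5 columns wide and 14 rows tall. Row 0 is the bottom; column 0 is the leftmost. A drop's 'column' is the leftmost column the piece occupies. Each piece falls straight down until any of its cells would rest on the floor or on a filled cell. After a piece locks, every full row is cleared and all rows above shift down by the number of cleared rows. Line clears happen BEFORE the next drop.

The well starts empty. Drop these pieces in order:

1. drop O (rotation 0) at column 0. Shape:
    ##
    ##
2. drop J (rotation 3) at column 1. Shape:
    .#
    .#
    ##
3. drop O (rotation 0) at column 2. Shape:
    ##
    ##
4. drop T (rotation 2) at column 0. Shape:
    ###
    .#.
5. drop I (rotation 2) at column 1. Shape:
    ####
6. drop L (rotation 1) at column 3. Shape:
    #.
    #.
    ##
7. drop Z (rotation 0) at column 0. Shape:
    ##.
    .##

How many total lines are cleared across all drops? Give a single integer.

Drop 1: O rot0 at col 0 lands with bottom-row=0; cleared 0 line(s) (total 0); column heights now [2 2 0 0 0], max=2
Drop 2: J rot3 at col 1 lands with bottom-row=2; cleared 0 line(s) (total 0); column heights now [2 3 5 0 0], max=5
Drop 3: O rot0 at col 2 lands with bottom-row=5; cleared 0 line(s) (total 0); column heights now [2 3 7 7 0], max=7
Drop 4: T rot2 at col 0 lands with bottom-row=6; cleared 0 line(s) (total 0); column heights now [8 8 8 7 0], max=8
Drop 5: I rot2 at col 1 lands with bottom-row=8; cleared 0 line(s) (total 0); column heights now [8 9 9 9 9], max=9
Drop 6: L rot1 at col 3 lands with bottom-row=9; cleared 0 line(s) (total 0); column heights now [8 9 9 12 10], max=12
Drop 7: Z rot0 at col 0 lands with bottom-row=9; cleared 0 line(s) (total 0); column heights now [11 11 10 12 10], max=12

Answer: 0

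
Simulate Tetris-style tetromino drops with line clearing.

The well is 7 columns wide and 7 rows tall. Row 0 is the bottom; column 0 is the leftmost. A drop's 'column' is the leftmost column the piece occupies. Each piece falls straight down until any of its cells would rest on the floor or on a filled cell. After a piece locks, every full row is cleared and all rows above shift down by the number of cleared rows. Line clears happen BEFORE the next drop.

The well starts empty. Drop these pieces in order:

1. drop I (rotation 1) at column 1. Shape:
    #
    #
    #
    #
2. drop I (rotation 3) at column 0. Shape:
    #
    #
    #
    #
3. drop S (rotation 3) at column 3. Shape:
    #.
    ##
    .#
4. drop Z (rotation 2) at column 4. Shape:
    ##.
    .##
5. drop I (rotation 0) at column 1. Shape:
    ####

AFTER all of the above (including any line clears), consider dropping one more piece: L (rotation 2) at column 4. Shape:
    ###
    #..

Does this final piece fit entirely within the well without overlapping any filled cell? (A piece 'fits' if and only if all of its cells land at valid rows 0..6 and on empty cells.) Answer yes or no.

Answer: yes

Derivation:
Drop 1: I rot1 at col 1 lands with bottom-row=0; cleared 0 line(s) (total 0); column heights now [0 4 0 0 0 0 0], max=4
Drop 2: I rot3 at col 0 lands with bottom-row=0; cleared 0 line(s) (total 0); column heights now [4 4 0 0 0 0 0], max=4
Drop 3: S rot3 at col 3 lands with bottom-row=0; cleared 0 line(s) (total 0); column heights now [4 4 0 3 2 0 0], max=4
Drop 4: Z rot2 at col 4 lands with bottom-row=1; cleared 0 line(s) (total 0); column heights now [4 4 0 3 3 3 2], max=4
Drop 5: I rot0 at col 1 lands with bottom-row=4; cleared 0 line(s) (total 0); column heights now [4 5 5 5 5 3 2], max=5
Test piece L rot2 at col 4 (width 3): heights before test = [4 5 5 5 5 3 2]; fits = True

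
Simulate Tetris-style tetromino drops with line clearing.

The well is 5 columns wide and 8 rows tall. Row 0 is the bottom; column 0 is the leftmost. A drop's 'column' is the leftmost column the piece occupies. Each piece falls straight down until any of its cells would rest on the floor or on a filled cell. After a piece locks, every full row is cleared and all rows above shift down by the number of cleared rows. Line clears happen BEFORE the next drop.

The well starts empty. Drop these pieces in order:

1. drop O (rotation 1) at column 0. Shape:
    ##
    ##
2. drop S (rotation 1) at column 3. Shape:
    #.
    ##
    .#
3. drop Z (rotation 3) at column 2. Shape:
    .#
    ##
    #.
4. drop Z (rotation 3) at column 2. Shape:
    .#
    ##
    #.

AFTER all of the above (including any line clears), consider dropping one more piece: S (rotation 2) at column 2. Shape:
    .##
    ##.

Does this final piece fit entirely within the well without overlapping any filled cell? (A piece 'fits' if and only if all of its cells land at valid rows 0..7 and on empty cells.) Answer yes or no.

Drop 1: O rot1 at col 0 lands with bottom-row=0; cleared 0 line(s) (total 0); column heights now [2 2 0 0 0], max=2
Drop 2: S rot1 at col 3 lands with bottom-row=0; cleared 0 line(s) (total 0); column heights now [2 2 0 3 2], max=3
Drop 3: Z rot3 at col 2 lands with bottom-row=2; cleared 0 line(s) (total 0); column heights now [2 2 4 5 2], max=5
Drop 4: Z rot3 at col 2 lands with bottom-row=4; cleared 0 line(s) (total 0); column heights now [2 2 6 7 2], max=7
Test piece S rot2 at col 2 (width 3): heights before test = [2 2 6 7 2]; fits = False

Answer: no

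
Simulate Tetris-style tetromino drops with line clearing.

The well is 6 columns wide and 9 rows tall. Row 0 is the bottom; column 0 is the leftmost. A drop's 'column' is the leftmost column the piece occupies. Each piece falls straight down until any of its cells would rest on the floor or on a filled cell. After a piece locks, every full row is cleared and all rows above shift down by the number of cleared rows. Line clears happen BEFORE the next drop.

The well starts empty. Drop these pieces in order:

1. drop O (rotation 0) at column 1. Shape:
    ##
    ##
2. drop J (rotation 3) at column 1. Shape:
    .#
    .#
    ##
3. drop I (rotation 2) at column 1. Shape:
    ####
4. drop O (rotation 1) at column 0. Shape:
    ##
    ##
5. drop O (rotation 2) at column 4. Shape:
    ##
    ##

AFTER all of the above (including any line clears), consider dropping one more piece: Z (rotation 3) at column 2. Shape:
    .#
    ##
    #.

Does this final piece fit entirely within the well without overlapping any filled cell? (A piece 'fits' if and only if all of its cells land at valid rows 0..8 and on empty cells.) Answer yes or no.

Answer: yes

Derivation:
Drop 1: O rot0 at col 1 lands with bottom-row=0; cleared 0 line(s) (total 0); column heights now [0 2 2 0 0 0], max=2
Drop 2: J rot3 at col 1 lands with bottom-row=2; cleared 0 line(s) (total 0); column heights now [0 3 5 0 0 0], max=5
Drop 3: I rot2 at col 1 lands with bottom-row=5; cleared 0 line(s) (total 0); column heights now [0 6 6 6 6 0], max=6
Drop 4: O rot1 at col 0 lands with bottom-row=6; cleared 0 line(s) (total 0); column heights now [8 8 6 6 6 0], max=8
Drop 5: O rot2 at col 4 lands with bottom-row=6; cleared 0 line(s) (total 0); column heights now [8 8 6 6 8 8], max=8
Test piece Z rot3 at col 2 (width 2): heights before test = [8 8 6 6 8 8]; fits = True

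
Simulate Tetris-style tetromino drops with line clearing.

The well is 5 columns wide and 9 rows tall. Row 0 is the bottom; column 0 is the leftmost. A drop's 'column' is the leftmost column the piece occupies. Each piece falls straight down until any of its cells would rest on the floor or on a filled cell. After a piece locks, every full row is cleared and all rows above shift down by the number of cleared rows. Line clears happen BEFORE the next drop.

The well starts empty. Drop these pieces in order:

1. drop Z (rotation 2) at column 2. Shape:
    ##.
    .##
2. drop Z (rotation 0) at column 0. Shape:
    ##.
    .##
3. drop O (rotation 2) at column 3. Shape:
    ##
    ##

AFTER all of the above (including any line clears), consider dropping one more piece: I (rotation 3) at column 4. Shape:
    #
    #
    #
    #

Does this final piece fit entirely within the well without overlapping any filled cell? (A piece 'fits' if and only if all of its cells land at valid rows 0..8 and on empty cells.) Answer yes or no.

Answer: yes

Derivation:
Drop 1: Z rot2 at col 2 lands with bottom-row=0; cleared 0 line(s) (total 0); column heights now [0 0 2 2 1], max=2
Drop 2: Z rot0 at col 0 lands with bottom-row=2; cleared 0 line(s) (total 0); column heights now [4 4 3 2 1], max=4
Drop 3: O rot2 at col 3 lands with bottom-row=2; cleared 0 line(s) (total 0); column heights now [4 4 3 4 4], max=4
Test piece I rot3 at col 4 (width 1): heights before test = [4 4 3 4 4]; fits = True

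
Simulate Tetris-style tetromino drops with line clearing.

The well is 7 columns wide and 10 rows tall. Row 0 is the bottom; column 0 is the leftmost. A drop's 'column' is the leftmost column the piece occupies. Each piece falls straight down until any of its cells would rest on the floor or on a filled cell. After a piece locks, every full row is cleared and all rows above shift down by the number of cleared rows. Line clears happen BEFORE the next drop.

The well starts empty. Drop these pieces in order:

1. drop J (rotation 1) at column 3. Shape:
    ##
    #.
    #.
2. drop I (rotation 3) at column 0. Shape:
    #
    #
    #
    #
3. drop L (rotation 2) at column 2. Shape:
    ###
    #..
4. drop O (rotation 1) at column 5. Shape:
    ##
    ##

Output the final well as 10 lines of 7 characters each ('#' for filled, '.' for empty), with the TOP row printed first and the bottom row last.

Answer: .......
.......
.......
.......
.......
.......
#.###..
#.###..
#..#.##
#..#.##

Derivation:
Drop 1: J rot1 at col 3 lands with bottom-row=0; cleared 0 line(s) (total 0); column heights now [0 0 0 3 3 0 0], max=3
Drop 2: I rot3 at col 0 lands with bottom-row=0; cleared 0 line(s) (total 0); column heights now [4 0 0 3 3 0 0], max=4
Drop 3: L rot2 at col 2 lands with bottom-row=2; cleared 0 line(s) (total 0); column heights now [4 0 4 4 4 0 0], max=4
Drop 4: O rot1 at col 5 lands with bottom-row=0; cleared 0 line(s) (total 0); column heights now [4 0 4 4 4 2 2], max=4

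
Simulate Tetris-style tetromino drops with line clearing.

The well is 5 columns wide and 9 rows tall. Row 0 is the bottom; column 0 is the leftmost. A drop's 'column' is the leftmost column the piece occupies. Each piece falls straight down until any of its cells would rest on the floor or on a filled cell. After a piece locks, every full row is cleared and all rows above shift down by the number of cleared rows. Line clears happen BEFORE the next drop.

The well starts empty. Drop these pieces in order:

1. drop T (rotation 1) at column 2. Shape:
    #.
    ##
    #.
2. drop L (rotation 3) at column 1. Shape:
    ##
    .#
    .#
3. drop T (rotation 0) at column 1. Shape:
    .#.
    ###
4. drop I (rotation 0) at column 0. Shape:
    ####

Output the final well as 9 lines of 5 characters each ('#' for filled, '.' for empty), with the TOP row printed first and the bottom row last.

Drop 1: T rot1 at col 2 lands with bottom-row=0; cleared 0 line(s) (total 0); column heights now [0 0 3 2 0], max=3
Drop 2: L rot3 at col 1 lands with bottom-row=3; cleared 0 line(s) (total 0); column heights now [0 6 6 2 0], max=6
Drop 3: T rot0 at col 1 lands with bottom-row=6; cleared 0 line(s) (total 0); column heights now [0 7 8 7 0], max=8
Drop 4: I rot0 at col 0 lands with bottom-row=8; cleared 0 line(s) (total 0); column heights now [9 9 9 9 0], max=9

Answer: ####.
..#..
.###.
.##..
..#..
..#..
..#..
..##.
..#..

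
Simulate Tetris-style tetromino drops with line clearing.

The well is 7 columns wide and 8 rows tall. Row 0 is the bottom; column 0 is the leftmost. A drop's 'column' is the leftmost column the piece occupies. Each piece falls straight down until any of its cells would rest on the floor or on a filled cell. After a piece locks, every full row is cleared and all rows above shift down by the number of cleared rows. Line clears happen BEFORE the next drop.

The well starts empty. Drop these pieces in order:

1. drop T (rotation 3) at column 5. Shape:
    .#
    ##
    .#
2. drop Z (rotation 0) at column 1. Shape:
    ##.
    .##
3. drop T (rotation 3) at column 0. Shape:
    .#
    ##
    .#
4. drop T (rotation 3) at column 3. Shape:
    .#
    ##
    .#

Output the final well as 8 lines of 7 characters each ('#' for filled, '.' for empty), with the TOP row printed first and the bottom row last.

Answer: .......
.......
.......
.#.....
##.....
.#..#.#
.######
..###.#

Derivation:
Drop 1: T rot3 at col 5 lands with bottom-row=0; cleared 0 line(s) (total 0); column heights now [0 0 0 0 0 2 3], max=3
Drop 2: Z rot0 at col 1 lands with bottom-row=0; cleared 0 line(s) (total 0); column heights now [0 2 2 1 0 2 3], max=3
Drop 3: T rot3 at col 0 lands with bottom-row=2; cleared 0 line(s) (total 0); column heights now [4 5 2 1 0 2 3], max=5
Drop 4: T rot3 at col 3 lands with bottom-row=0; cleared 0 line(s) (total 0); column heights now [4 5 2 2 3 2 3], max=5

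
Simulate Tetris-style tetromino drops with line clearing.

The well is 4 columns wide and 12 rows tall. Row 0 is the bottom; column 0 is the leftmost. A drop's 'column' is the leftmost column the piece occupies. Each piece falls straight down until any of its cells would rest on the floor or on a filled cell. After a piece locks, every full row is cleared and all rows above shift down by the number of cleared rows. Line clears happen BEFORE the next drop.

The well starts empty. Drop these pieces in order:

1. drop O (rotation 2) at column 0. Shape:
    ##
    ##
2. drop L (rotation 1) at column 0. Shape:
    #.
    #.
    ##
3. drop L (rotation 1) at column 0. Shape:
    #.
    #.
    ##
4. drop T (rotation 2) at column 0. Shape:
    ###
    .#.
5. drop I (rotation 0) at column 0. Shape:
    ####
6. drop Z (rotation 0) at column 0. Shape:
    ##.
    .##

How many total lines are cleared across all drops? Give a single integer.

Drop 1: O rot2 at col 0 lands with bottom-row=0; cleared 0 line(s) (total 0); column heights now [2 2 0 0], max=2
Drop 2: L rot1 at col 0 lands with bottom-row=2; cleared 0 line(s) (total 0); column heights now [5 3 0 0], max=5
Drop 3: L rot1 at col 0 lands with bottom-row=5; cleared 0 line(s) (total 0); column heights now [8 6 0 0], max=8
Drop 4: T rot2 at col 0 lands with bottom-row=7; cleared 0 line(s) (total 0); column heights now [9 9 9 0], max=9
Drop 5: I rot0 at col 0 lands with bottom-row=9; cleared 1 line(s) (total 1); column heights now [9 9 9 0], max=9
Drop 6: Z rot0 at col 0 lands with bottom-row=9; cleared 0 line(s) (total 1); column heights now [11 11 10 0], max=11

Answer: 1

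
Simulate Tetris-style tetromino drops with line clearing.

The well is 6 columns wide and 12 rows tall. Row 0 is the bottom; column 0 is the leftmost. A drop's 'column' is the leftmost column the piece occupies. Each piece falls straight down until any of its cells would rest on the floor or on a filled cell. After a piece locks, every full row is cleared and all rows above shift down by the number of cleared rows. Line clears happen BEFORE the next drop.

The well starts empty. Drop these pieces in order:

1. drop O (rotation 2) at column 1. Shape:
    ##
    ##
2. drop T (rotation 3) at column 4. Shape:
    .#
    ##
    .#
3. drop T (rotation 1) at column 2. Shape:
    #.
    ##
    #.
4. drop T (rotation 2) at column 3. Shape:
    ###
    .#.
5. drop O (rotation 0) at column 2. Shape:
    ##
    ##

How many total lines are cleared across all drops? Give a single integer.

Drop 1: O rot2 at col 1 lands with bottom-row=0; cleared 0 line(s) (total 0); column heights now [0 2 2 0 0 0], max=2
Drop 2: T rot3 at col 4 lands with bottom-row=0; cleared 0 line(s) (total 0); column heights now [0 2 2 0 2 3], max=3
Drop 3: T rot1 at col 2 lands with bottom-row=2; cleared 0 line(s) (total 0); column heights now [0 2 5 4 2 3], max=5
Drop 4: T rot2 at col 3 lands with bottom-row=3; cleared 0 line(s) (total 0); column heights now [0 2 5 5 5 5], max=5
Drop 5: O rot0 at col 2 lands with bottom-row=5; cleared 0 line(s) (total 0); column heights now [0 2 7 7 5 5], max=7

Answer: 0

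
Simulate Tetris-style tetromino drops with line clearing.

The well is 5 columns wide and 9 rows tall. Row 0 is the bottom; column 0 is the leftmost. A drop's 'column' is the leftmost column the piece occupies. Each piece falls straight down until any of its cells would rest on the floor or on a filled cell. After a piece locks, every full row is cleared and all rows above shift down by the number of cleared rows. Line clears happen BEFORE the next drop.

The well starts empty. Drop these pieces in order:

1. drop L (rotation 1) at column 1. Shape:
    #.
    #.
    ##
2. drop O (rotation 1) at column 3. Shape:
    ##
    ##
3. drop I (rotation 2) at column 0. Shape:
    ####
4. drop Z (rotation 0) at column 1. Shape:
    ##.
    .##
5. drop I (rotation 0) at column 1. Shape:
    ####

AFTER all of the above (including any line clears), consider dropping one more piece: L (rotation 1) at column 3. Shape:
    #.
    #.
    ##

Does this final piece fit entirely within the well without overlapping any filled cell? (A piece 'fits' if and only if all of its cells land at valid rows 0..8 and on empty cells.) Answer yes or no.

Answer: no

Derivation:
Drop 1: L rot1 at col 1 lands with bottom-row=0; cleared 0 line(s) (total 0); column heights now [0 3 1 0 0], max=3
Drop 2: O rot1 at col 3 lands with bottom-row=0; cleared 0 line(s) (total 0); column heights now [0 3 1 2 2], max=3
Drop 3: I rot2 at col 0 lands with bottom-row=3; cleared 0 line(s) (total 0); column heights now [4 4 4 4 2], max=4
Drop 4: Z rot0 at col 1 lands with bottom-row=4; cleared 0 line(s) (total 0); column heights now [4 6 6 5 2], max=6
Drop 5: I rot0 at col 1 lands with bottom-row=6; cleared 0 line(s) (total 0); column heights now [4 7 7 7 7], max=7
Test piece L rot1 at col 3 (width 2): heights before test = [4 7 7 7 7]; fits = False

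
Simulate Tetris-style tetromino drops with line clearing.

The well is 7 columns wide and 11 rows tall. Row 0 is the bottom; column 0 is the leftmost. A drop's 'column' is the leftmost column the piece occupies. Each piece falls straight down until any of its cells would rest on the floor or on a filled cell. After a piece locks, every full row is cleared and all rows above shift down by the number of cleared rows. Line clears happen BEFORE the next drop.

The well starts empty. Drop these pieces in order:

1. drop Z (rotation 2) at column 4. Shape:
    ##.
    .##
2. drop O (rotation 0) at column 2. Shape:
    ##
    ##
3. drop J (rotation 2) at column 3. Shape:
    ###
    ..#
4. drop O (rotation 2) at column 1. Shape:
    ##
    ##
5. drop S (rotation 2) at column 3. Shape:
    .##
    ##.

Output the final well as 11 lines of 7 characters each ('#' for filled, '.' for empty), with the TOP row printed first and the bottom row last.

Drop 1: Z rot2 at col 4 lands with bottom-row=0; cleared 0 line(s) (total 0); column heights now [0 0 0 0 2 2 1], max=2
Drop 2: O rot0 at col 2 lands with bottom-row=0; cleared 0 line(s) (total 0); column heights now [0 0 2 2 2 2 1], max=2
Drop 3: J rot2 at col 3 lands with bottom-row=2; cleared 0 line(s) (total 0); column heights now [0 0 2 4 4 4 1], max=4
Drop 4: O rot2 at col 1 lands with bottom-row=2; cleared 0 line(s) (total 0); column heights now [0 4 4 4 4 4 1], max=4
Drop 5: S rot2 at col 3 lands with bottom-row=4; cleared 0 line(s) (total 0); column heights now [0 4 4 5 6 6 1], max=6

Answer: .......
.......
.......
.......
.......
....##.
...##..
.#####.
.##..#.
..####.
..##.##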